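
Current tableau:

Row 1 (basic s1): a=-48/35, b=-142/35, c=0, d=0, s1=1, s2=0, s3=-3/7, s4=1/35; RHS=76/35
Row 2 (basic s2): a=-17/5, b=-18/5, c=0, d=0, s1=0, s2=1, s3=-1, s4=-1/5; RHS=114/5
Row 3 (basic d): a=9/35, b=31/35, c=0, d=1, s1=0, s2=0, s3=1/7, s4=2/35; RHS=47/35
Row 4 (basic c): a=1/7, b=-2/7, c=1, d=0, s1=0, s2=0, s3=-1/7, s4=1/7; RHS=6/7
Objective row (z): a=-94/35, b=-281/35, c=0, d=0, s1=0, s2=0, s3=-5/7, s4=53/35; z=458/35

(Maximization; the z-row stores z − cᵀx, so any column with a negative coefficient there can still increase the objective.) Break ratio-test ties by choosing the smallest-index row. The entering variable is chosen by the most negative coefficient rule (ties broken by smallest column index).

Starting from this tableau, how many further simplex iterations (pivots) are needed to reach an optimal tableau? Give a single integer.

pivot: b in, d out → z = 783/31
pivot: a in, b out → z = 244/9
No improving column remains; optimal.

2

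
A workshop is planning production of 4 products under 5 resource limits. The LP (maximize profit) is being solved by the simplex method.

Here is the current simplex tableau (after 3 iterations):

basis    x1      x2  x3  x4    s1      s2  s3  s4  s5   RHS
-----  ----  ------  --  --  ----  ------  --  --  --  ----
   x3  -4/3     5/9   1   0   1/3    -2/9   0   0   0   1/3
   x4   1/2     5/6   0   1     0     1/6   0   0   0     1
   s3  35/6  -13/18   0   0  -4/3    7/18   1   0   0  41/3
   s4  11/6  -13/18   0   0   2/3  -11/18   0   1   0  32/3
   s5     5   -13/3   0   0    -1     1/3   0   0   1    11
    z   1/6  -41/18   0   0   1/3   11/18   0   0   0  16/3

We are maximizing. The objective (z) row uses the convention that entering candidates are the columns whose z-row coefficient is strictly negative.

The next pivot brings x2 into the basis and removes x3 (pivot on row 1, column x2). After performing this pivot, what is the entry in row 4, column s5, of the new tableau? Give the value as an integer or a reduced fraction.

0

Pivot element is row 1, column x2: 5/9.
Normalize row 1: new (row 1, s5) = 0/(5/9) = 0.
row 4 ← row 4 − (-13/18)·(new row 1): 0 − (-13/18)·0 = 0.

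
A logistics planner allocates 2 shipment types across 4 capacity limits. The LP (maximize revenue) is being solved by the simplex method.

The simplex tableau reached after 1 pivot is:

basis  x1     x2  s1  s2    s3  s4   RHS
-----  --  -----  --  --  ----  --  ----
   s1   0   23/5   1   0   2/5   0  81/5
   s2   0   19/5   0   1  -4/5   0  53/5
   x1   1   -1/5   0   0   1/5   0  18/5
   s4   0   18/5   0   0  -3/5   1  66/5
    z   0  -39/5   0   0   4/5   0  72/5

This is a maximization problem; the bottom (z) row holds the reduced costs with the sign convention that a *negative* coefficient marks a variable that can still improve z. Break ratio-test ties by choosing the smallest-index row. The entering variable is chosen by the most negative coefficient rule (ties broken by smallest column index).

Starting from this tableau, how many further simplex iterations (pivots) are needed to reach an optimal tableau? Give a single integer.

2

pivot: x2 in, s2 out → z = 687/19
pivot: s3 in, s1 out → z = 497/13
No improving column remains; optimal.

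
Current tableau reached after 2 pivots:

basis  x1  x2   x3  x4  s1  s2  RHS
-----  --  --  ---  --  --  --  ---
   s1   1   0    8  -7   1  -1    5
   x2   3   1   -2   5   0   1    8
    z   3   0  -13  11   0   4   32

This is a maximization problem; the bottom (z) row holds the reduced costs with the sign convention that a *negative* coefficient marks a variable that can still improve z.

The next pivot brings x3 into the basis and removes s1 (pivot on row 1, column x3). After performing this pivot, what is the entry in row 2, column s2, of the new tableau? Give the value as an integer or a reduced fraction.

Pivot element is row 1, column x3: 8.
Normalize row 1: new (row 1, s2) = (-1)/8 = -1/8.
row 2 ← row 2 − (-2)·(new row 1): 1 − (-2)·(-1/8) = 3/4.

3/4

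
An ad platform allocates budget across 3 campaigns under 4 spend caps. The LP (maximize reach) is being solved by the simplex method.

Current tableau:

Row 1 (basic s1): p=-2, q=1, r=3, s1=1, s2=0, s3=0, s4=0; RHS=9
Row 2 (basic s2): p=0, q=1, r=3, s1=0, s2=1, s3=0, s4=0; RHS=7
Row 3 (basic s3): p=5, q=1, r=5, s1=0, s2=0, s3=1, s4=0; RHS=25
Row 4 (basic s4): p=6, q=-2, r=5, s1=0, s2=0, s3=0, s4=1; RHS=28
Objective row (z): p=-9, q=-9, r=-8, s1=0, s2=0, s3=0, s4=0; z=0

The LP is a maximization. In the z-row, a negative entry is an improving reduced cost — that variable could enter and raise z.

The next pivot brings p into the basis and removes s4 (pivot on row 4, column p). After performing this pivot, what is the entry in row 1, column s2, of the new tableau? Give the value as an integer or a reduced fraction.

0

Pivot element is row 4, column p: 6.
Normalize row 4: new (row 4, s2) = 0/6 = 0.
row 1 ← row 1 − (-2)·(new row 4): 0 − (-2)·0 = 0.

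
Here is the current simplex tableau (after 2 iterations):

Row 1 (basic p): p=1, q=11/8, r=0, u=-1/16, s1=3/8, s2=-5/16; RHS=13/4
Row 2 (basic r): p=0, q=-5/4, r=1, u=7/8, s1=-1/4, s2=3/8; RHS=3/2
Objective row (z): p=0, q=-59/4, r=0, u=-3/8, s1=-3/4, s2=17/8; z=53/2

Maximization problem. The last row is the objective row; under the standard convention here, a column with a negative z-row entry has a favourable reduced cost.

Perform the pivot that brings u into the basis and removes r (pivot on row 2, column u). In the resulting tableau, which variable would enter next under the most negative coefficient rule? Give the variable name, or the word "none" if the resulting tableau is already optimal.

q

Pivot element 7/8. New z-row = old z-row − (-3/8)·(row 2/(7/8)).
Updated z-row coefficients: p: 0, q: -107/7, r: 3/7, u: 0, s1: -6/7, s2: 16/7.
The most negative is -107/7 in column q, so q would enter next.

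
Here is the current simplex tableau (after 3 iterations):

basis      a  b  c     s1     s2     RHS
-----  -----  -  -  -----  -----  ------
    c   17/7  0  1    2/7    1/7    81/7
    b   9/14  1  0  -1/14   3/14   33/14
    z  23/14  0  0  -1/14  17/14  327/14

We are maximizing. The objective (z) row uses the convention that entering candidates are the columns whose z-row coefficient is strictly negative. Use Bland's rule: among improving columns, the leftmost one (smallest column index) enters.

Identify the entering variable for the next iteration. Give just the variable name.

Objective-row coefficients: a: 23/14, b: 0, c: 0, s1: -1/14, s2: 17/14.
Improving columns: s1. Bland's rule picks the smallest column index → s1.

s1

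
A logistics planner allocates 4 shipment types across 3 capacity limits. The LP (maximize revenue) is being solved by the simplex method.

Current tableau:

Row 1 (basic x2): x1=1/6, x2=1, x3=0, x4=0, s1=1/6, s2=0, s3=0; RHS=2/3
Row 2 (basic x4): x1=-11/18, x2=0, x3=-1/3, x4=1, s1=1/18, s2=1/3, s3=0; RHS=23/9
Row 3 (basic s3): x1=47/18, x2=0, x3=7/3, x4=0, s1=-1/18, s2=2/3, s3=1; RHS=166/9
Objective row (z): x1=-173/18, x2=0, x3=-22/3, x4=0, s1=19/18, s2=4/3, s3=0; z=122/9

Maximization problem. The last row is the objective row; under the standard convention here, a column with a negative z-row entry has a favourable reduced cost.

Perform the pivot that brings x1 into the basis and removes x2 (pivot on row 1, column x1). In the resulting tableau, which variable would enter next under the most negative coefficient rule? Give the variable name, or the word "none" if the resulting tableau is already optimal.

Pivot element 1/6. New z-row = old z-row − (-173/18)·(row 1/(1/6)).
Updated z-row coefficients: x1: 0, x2: 173/3, x3: -22/3, x4: 0, s1: 32/3, s2: 4/3, s3: 0.
The most negative is -22/3 in column x3, so x3 would enter next.

x3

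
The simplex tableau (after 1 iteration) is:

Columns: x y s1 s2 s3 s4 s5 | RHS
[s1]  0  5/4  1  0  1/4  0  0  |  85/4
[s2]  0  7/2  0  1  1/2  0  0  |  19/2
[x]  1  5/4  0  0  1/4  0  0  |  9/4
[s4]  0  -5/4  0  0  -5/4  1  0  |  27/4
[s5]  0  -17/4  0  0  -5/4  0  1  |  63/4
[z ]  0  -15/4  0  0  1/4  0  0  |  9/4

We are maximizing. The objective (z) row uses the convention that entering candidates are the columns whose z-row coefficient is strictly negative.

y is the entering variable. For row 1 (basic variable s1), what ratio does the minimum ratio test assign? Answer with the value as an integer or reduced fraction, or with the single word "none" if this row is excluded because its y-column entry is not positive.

17

Ratio = RHS / (y entry) = (85/4) / (5/4) = 17.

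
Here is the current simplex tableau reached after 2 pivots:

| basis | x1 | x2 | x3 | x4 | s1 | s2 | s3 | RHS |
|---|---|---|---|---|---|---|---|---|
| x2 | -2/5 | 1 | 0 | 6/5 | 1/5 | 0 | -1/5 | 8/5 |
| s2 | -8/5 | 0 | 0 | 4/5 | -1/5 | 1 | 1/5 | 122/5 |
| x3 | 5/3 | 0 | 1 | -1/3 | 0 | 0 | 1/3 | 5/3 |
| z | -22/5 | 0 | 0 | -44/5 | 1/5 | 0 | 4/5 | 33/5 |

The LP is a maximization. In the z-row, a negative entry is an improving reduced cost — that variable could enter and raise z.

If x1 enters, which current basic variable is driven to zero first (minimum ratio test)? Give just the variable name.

x3

Ratios: row 1 (x2): entry -2/5 ≤ 0, skip; row 2 (s2): entry -8/5 ≤ 0, skip; row 3 (x3): (5/3)/(5/3) = 1.
Minimum ratio 1 is in the x3 row, so x3 leaves.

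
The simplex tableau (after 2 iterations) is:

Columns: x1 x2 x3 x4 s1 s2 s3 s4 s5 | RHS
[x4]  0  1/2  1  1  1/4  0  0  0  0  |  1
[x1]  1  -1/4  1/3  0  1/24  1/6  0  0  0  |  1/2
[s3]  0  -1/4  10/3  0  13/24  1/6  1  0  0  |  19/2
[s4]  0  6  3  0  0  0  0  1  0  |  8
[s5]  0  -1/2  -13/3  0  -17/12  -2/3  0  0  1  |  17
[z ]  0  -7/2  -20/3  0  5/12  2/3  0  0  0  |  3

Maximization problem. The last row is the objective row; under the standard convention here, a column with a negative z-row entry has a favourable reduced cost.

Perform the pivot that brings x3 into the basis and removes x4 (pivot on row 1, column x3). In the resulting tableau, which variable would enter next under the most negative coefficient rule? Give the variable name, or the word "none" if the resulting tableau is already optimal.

Pivot element 1. New z-row = old z-row − (-20/3)·(row 1/1).
Updated z-row coefficients: x1: 0, x2: -1/6, x3: 0, x4: 20/3, s1: 25/12, s2: 2/3, s3: 0, s4: 0, s5: 0.
The most negative is -1/6 in column x2, so x2 would enter next.

x2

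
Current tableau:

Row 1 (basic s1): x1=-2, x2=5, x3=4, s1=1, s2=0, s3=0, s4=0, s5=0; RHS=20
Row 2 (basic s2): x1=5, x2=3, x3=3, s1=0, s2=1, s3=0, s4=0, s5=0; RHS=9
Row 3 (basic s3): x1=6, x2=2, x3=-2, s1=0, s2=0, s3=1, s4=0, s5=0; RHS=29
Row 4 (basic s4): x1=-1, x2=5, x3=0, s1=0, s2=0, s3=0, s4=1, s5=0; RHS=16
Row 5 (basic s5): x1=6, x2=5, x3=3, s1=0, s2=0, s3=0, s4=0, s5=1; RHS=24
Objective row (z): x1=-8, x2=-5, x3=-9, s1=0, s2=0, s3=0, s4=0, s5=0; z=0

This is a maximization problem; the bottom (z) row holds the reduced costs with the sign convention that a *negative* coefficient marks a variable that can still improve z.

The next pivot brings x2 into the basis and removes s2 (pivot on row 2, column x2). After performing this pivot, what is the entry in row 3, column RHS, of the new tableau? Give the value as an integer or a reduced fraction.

Pivot element is row 2, column x2: 3.
Normalize row 2: new (row 2, RHS) = 9/3 = 3.
row 3 ← row 3 − 2·(new row 2): 29 − 2·3 = 23.

23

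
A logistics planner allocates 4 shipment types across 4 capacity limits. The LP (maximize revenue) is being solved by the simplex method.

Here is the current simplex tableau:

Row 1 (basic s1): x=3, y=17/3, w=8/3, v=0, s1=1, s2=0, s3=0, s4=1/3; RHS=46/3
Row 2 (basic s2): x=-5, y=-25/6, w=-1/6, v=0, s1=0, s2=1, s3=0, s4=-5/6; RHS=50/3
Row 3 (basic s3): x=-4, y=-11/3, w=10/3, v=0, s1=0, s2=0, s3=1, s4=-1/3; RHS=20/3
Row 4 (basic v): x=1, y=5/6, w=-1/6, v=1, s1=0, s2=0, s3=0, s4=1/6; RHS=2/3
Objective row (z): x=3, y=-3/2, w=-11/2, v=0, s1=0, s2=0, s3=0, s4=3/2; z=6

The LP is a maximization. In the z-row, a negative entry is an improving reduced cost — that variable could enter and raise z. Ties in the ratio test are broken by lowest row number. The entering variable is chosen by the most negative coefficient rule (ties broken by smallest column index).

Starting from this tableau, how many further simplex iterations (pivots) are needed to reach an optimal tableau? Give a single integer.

pivot: w in, s3 out → z = 17
pivot: y in, s1 out → z = 2217/86
No improving column remains; optimal.

2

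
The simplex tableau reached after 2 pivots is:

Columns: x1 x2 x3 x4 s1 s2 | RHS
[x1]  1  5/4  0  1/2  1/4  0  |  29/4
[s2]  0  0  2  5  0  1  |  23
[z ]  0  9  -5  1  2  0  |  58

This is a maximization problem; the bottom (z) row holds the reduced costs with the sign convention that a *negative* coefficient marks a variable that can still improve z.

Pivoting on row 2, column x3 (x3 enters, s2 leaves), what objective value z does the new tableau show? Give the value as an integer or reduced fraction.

Minimum ratio for x3: 23/2 = 23/2.
z changes by −(z-row coeff of x3)·ratio = −(-5)·(23/2) = 115/2.
New z = 58 + (115/2) = 231/2.

231/2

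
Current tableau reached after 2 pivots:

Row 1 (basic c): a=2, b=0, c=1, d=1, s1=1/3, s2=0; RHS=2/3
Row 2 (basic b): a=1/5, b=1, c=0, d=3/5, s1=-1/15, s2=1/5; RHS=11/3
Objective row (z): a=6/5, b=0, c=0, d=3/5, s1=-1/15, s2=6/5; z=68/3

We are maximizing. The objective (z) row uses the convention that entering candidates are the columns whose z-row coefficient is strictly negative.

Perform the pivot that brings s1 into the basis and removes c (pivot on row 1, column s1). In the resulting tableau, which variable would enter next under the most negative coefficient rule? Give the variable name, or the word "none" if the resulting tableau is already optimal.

Pivot element 1/3. New z-row = old z-row − (-1/15)·(row 1/(1/3)).
Updated z-row coefficients: a: 8/5, b: 0, c: 1/5, d: 4/5, s1: 0, s2: 6/5.
No coefficient is strictly negative; the tableau after this pivot is optimal.

none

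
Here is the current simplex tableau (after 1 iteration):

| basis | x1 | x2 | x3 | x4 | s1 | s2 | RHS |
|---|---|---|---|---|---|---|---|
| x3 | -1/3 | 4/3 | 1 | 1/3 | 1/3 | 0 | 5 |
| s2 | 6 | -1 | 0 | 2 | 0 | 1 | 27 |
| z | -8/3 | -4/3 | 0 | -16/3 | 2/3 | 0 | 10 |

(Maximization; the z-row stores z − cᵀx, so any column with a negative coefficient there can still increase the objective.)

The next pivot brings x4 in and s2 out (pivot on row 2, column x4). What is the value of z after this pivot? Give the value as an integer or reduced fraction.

82

Minimum ratio for x4: 27/2 = 27/2.
z changes by −(z-row coeff of x4)·ratio = −(-16/3)·(27/2) = 72.
New z = 10 + 72 = 82.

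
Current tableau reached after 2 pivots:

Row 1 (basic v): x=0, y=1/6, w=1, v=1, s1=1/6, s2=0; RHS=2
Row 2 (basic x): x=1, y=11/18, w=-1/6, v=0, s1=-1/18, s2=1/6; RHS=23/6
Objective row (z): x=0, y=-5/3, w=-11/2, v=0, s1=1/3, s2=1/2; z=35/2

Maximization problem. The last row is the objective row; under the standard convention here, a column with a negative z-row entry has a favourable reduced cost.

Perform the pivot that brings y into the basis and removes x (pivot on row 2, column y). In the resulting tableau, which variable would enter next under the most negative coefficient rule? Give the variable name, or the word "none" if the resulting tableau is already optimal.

w

Pivot element 11/18. New z-row = old z-row − (-5/3)·(row 2/(11/18)).
Updated z-row coefficients: x: 30/11, y: 0, w: -131/22, v: 0, s1: 2/11, s2: 21/22.
The most negative is -131/22 in column w, so w would enter next.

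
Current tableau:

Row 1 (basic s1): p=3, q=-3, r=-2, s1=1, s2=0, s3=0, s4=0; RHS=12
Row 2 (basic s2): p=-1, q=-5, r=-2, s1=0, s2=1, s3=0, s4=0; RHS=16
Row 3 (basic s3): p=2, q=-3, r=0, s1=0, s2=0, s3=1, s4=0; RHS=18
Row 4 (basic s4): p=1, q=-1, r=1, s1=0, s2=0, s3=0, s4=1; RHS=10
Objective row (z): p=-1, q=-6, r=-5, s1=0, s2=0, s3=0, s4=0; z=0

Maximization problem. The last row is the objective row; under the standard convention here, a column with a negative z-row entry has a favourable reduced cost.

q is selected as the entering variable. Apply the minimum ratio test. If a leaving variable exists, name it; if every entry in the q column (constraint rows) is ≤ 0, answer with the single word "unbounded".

q-column entries: row 1: -3, row 2: -5, row 3: -3, row 4: -1. All ≤ 0, so q can increase without bound; the LP is unbounded in this direction.

unbounded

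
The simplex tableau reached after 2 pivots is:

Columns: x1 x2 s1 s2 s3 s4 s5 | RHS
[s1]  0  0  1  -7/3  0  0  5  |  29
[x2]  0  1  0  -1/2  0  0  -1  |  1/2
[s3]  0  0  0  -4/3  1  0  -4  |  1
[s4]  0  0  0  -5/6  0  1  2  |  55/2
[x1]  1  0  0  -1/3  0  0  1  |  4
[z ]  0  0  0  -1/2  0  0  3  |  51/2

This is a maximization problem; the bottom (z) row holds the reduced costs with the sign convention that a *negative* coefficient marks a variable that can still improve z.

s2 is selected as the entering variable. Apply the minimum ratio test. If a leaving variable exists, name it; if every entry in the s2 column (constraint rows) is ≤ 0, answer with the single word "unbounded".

s2-column entries: row 1: -7/3, row 2: -1/2, row 3: -4/3, row 4: -5/6, row 5: -1/3. All ≤ 0, so s2 can increase without bound; the LP is unbounded in this direction.

unbounded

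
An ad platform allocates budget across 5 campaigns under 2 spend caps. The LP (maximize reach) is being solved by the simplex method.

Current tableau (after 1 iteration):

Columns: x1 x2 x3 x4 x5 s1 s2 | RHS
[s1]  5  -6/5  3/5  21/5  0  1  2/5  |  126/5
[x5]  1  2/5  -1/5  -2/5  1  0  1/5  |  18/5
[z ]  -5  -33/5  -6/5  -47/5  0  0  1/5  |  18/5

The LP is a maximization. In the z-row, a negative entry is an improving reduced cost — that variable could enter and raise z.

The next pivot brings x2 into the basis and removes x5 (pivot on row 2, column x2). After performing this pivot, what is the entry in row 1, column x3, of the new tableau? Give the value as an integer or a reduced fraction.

Pivot element is row 2, column x2: 2/5.
Normalize row 2: new (row 2, x3) = (-1/5)/(2/5) = -1/2.
row 1 ← row 1 − (-6/5)·(new row 2): 3/5 − (-6/5)·(-1/2) = 0.

0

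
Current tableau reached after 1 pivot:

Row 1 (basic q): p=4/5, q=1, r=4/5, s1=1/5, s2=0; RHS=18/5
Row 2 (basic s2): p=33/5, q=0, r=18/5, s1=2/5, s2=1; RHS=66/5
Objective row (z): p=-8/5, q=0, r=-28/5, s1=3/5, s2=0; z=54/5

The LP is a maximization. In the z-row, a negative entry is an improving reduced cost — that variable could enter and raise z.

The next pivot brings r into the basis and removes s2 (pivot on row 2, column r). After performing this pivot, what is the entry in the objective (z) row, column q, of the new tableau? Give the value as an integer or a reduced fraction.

0

Pivot element is row 2, column r: 18/5.
Normalize row 2: new (row 2, q) = 0/(18/5) = 0.
z-row ← z-row − (-28/5)·(new row 2): 0 − (-28/5)·0 = 0.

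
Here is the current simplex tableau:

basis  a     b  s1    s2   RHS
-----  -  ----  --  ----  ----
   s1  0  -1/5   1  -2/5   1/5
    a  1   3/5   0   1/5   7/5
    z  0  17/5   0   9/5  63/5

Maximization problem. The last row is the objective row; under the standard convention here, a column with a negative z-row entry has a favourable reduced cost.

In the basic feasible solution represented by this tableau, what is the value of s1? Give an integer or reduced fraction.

1/5

s1 is basic (row 1); its value is the RHS of that row: 1/5.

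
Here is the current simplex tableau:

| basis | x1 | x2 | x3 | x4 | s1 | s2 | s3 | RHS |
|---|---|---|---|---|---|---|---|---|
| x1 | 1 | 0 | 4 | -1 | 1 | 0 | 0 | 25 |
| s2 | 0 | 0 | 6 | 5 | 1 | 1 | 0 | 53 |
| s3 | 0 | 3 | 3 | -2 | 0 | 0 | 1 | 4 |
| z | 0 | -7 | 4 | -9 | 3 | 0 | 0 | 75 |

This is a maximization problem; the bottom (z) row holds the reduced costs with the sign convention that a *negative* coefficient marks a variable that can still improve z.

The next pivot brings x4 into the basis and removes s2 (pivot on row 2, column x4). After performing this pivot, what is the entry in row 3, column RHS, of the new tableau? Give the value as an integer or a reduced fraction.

Pivot element is row 2, column x4: 5.
Normalize row 2: new (row 2, RHS) = 53/5 = 53/5.
row 3 ← row 3 − (-2)·(new row 2): 4 − (-2)·(53/5) = 126/5.

126/5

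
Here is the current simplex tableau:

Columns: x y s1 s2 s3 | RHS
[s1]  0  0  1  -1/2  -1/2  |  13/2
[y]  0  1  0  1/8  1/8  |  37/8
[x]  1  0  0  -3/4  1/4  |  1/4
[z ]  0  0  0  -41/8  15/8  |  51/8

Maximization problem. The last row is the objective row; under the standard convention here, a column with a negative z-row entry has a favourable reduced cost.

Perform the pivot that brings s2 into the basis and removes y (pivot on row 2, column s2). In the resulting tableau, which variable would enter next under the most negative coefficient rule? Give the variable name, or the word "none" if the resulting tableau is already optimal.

none

Pivot element 1/8. New z-row = old z-row − (-41/8)·(row 2/(1/8)).
Updated z-row coefficients: x: 0, y: 41, s1: 0, s2: 0, s3: 7.
No coefficient is strictly negative; the tableau after this pivot is optimal.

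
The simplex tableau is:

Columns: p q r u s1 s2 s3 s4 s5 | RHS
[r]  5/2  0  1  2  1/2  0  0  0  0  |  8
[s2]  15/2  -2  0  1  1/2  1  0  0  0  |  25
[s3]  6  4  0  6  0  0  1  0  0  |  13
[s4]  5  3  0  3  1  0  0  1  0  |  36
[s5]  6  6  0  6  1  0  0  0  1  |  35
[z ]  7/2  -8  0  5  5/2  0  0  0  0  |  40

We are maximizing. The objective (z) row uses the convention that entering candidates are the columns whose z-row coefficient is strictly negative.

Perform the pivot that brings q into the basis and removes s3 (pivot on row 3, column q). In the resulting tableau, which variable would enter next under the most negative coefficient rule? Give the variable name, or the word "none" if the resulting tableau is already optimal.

Pivot element 4. New z-row = old z-row − (-8)·(row 3/4).
Updated z-row coefficients: p: 31/2, q: 0, r: 0, u: 17, s1: 5/2, s2: 0, s3: 2, s4: 0, s5: 0.
No coefficient is strictly negative; the tableau after this pivot is optimal.

none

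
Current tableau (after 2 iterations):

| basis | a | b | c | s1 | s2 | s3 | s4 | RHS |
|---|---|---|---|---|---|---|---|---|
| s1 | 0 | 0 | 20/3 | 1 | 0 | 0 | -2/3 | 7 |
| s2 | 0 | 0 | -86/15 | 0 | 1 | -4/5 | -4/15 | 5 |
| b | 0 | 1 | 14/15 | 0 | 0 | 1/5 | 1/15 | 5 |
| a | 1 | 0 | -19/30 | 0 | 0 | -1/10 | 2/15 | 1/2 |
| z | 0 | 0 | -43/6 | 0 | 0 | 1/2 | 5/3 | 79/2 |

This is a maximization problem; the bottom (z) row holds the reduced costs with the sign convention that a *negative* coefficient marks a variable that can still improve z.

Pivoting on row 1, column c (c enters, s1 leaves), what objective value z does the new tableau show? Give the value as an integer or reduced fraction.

1881/40

Minimum ratio for c: 7/(20/3) = 21/20.
z changes by −(z-row coeff of c)·ratio = −(-43/6)·(21/20) = 301/40.
New z = 79/2 + (301/40) = 1881/40.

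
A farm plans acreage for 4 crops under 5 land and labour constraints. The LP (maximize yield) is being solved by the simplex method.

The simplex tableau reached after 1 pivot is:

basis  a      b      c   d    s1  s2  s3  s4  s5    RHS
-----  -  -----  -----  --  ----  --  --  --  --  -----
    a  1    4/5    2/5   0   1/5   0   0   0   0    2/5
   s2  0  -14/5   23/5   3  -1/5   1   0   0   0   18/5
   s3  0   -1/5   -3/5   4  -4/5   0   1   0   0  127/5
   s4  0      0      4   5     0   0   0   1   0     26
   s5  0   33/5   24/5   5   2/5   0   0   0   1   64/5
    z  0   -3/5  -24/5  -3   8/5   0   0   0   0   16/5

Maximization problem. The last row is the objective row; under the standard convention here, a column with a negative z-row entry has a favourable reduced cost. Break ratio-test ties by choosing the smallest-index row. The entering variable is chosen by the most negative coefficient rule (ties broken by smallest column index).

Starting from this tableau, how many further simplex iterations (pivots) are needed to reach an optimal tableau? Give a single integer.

3

pivot: c in, s2 out → z = 160/23
pivot: b in, a out → z = 29/4
pivot: d in, c out → z = 17/2
No improving column remains; optimal.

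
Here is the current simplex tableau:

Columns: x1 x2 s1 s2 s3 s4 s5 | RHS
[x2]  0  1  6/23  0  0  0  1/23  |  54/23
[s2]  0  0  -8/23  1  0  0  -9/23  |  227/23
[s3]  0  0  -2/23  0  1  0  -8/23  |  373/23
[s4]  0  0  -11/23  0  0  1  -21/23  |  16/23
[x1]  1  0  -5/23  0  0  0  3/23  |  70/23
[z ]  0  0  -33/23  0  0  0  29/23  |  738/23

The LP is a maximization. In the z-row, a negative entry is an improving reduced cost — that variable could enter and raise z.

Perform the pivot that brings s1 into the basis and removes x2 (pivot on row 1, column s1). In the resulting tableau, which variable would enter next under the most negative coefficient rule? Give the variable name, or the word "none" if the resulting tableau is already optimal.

Pivot element 6/23. New z-row = old z-row − (-33/23)·(row 1/(6/23)).
Updated z-row coefficients: x1: 0, x2: 11/2, s1: 0, s2: 0, s3: 0, s4: 0, s5: 3/2.
No coefficient is strictly negative; the tableau after this pivot is optimal.

none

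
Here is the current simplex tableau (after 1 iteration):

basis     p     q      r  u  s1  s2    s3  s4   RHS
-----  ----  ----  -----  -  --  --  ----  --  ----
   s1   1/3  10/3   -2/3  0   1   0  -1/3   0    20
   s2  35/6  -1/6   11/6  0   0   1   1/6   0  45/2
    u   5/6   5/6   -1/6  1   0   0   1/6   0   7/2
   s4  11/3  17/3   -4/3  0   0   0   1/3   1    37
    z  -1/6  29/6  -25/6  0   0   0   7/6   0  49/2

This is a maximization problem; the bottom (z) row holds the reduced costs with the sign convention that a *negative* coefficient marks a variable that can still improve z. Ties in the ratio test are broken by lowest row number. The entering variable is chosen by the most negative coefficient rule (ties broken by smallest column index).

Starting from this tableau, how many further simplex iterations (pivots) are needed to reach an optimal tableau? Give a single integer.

pivot: r in, s2 out → z = 832/11
No improving column remains; optimal.

1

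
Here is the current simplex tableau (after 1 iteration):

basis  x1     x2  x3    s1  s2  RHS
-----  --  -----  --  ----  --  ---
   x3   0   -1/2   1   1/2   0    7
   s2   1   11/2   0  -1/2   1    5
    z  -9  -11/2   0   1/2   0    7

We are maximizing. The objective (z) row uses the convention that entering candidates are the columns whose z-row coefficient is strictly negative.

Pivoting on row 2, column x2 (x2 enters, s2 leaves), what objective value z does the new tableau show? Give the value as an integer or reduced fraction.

12

Minimum ratio for x2: 5/(11/2) = 10/11.
z changes by −(z-row coeff of x2)·ratio = −(-11/2)·(10/11) = 5.
New z = 7 + 5 = 12.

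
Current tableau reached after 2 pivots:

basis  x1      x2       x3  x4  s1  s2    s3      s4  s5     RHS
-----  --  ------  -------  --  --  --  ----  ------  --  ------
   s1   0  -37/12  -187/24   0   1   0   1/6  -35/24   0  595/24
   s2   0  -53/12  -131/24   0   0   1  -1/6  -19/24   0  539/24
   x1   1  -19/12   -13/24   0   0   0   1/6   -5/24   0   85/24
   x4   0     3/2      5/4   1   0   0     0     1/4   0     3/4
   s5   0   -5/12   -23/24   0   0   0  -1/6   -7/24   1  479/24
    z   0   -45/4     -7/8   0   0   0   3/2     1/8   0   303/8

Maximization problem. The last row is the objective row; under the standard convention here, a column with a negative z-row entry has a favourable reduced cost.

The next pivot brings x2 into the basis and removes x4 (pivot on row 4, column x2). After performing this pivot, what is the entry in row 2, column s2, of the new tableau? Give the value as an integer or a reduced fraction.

1

Pivot element is row 4, column x2: 3/2.
Normalize row 4: new (row 4, s2) = 0/(3/2) = 0.
row 2 ← row 2 − (-53/12)·(new row 4): 1 − (-53/12)·0 = 1.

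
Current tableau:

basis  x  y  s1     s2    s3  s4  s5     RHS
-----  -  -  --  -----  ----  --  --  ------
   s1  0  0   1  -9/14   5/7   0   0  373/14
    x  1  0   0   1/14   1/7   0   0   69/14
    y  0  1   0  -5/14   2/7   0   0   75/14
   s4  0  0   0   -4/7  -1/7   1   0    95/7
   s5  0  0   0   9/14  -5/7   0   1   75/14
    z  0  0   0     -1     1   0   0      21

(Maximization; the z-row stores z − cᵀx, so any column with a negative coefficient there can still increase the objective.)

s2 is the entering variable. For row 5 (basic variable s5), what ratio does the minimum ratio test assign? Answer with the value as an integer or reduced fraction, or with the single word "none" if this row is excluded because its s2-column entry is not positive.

25/3

Ratio = RHS / (s2 entry) = (75/14) / (9/14) = 25/3.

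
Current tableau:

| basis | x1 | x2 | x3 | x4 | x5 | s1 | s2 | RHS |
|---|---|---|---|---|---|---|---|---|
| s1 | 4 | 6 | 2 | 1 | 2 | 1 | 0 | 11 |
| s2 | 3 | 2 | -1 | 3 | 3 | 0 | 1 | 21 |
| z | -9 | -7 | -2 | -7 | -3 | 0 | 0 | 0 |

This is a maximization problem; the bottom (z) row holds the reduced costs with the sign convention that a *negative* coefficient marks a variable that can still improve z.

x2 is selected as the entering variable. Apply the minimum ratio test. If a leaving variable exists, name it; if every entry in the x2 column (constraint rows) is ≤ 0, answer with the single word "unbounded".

s1

Ratios: row 1 (s1): 11/6 = 11/6; row 2 (s2): 21/2 = 21/2.
Minimum ratio is in the s1 row, so s1 leaves.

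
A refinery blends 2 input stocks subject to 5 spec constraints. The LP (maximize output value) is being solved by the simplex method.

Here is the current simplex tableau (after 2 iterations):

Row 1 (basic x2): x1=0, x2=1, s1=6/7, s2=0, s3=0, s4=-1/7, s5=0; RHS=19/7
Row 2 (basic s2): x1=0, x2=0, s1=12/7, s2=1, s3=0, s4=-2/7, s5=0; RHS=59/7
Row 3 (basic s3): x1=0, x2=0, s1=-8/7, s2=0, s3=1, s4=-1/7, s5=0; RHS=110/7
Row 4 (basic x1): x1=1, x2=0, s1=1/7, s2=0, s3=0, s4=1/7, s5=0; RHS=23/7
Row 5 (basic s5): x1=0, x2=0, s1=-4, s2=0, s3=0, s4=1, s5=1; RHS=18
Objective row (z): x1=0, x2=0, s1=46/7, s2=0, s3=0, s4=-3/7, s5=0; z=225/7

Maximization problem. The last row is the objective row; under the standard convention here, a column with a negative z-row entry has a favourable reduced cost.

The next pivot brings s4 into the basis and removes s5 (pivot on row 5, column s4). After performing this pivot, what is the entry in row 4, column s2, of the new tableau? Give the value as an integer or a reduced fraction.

Pivot element is row 5, column s4: 1.
Normalize row 5: new (row 5, s2) = 0/1 = 0.
row 4 ← row 4 − (1/7)·(new row 5): 0 − (1/7)·0 = 0.

0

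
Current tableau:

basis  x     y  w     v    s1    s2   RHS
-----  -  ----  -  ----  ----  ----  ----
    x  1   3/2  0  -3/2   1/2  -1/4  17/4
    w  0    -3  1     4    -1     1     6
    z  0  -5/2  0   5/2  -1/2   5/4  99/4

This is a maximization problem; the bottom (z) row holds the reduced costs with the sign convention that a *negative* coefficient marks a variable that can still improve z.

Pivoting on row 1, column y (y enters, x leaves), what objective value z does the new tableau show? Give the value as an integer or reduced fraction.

Minimum ratio for y: (17/4)/(3/2) = 17/6.
z changes by −(z-row coeff of y)·ratio = −(-5/2)·(17/6) = 85/12.
New z = 99/4 + (85/12) = 191/6.

191/6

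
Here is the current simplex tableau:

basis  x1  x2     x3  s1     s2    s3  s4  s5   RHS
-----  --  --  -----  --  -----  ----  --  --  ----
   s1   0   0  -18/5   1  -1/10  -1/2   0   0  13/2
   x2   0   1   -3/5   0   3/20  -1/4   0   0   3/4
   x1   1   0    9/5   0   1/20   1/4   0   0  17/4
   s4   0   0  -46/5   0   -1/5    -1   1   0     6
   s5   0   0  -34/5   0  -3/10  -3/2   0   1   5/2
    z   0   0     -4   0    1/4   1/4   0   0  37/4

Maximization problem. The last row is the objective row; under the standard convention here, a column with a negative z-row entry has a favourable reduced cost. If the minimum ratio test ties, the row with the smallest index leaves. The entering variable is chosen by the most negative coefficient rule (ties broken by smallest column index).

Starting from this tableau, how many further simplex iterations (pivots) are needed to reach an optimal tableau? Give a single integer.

pivot: x3 in, x1 out → z = 673/36
No improving column remains; optimal.

1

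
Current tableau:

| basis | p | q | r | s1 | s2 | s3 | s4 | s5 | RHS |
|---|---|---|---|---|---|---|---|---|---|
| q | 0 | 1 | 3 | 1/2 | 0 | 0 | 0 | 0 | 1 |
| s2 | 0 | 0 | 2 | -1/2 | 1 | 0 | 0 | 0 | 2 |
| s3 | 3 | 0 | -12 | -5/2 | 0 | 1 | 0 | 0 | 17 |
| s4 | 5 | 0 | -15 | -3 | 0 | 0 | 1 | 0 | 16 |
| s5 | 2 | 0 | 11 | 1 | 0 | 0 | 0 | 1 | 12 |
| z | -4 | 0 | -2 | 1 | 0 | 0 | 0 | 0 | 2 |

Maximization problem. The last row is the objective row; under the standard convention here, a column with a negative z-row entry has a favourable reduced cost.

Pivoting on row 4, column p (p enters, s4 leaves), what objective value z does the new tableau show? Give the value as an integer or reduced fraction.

74/5

Minimum ratio for p: 16/5 = 16/5.
z changes by −(z-row coeff of p)·ratio = −(-4)·(16/5) = 64/5.
New z = 2 + (64/5) = 74/5.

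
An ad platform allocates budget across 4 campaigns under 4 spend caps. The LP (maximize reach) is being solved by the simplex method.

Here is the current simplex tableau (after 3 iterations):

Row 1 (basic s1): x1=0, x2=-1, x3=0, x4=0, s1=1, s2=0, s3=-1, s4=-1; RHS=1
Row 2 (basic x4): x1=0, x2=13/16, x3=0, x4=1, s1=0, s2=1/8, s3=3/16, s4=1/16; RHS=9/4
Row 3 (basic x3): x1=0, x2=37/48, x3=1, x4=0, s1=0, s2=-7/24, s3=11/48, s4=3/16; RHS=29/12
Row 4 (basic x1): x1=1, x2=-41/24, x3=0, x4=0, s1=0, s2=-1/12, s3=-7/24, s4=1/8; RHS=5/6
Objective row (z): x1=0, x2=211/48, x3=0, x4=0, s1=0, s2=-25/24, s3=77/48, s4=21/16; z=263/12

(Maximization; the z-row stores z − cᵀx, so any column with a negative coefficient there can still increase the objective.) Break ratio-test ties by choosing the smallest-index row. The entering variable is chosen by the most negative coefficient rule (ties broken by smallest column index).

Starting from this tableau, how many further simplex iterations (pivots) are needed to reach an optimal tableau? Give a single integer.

pivot: s2 in, x4 out → z = 122/3
No improving column remains; optimal.

1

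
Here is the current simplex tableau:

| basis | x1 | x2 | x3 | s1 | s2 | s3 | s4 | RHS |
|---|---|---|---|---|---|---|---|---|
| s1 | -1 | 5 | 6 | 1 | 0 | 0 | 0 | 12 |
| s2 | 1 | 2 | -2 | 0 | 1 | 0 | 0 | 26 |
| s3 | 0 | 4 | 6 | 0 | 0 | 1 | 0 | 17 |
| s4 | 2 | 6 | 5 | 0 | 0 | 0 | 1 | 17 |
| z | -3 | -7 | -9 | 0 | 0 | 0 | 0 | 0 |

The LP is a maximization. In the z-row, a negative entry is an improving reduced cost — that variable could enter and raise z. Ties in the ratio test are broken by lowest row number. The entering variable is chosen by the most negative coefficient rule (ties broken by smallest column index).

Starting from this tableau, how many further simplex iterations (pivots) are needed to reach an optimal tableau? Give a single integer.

pivot: x3 in, s1 out → z = 18
pivot: x1 in, s4 out → z = 495/17
No improving column remains; optimal.

2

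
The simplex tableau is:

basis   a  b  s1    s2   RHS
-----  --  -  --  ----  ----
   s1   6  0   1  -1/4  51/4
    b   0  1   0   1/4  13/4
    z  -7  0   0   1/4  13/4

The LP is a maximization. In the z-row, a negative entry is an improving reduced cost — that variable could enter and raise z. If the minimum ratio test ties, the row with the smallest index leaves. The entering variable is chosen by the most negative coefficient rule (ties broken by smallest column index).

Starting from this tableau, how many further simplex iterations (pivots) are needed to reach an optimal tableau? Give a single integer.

pivot: a in, s1 out → z = 145/8
pivot: s2 in, b out → z = 56/3
No improving column remains; optimal.

2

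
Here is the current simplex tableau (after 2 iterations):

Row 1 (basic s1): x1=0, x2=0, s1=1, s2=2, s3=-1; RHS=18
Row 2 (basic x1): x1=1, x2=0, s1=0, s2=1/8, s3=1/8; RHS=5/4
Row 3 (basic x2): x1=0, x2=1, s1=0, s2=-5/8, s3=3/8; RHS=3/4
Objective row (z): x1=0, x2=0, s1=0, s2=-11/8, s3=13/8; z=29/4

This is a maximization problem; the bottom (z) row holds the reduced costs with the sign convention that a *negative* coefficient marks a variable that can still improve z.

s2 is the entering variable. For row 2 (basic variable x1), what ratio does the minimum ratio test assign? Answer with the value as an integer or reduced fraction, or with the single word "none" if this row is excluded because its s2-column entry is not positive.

Ratio = RHS / (s2 entry) = (5/4) / (1/8) = 10.

10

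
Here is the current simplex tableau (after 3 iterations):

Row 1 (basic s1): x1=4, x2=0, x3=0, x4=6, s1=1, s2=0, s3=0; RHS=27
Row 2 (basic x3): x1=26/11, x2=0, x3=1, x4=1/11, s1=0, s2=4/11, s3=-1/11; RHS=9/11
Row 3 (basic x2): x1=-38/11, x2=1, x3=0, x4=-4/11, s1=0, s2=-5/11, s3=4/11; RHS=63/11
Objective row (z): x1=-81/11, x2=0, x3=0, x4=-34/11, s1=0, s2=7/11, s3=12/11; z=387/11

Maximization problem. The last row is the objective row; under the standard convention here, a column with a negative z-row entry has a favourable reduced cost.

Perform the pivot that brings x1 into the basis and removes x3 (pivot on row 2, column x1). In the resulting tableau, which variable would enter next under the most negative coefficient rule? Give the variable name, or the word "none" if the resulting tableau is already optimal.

x4

Pivot element 26/11. New z-row = old z-row − (-81/11)·(row 2/(26/11)).
Updated z-row coefficients: x1: 0, x2: 0, x3: 81/26, x4: -73/26, s1: 0, s2: 23/13, s3: 21/26.
The most negative is -73/26 in column x4, so x4 would enter next.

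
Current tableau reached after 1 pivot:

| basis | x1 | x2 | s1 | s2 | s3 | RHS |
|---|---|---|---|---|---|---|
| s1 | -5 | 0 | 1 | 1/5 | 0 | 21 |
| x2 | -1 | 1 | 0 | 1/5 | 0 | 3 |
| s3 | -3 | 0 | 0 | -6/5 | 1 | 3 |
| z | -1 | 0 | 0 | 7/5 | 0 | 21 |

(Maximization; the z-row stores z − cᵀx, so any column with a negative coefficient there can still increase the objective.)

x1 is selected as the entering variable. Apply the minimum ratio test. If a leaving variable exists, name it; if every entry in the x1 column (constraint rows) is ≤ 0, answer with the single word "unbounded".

x1-column entries: row 1: -5, row 2: -1, row 3: -3. All ≤ 0, so x1 can increase without bound; the LP is unbounded in this direction.

unbounded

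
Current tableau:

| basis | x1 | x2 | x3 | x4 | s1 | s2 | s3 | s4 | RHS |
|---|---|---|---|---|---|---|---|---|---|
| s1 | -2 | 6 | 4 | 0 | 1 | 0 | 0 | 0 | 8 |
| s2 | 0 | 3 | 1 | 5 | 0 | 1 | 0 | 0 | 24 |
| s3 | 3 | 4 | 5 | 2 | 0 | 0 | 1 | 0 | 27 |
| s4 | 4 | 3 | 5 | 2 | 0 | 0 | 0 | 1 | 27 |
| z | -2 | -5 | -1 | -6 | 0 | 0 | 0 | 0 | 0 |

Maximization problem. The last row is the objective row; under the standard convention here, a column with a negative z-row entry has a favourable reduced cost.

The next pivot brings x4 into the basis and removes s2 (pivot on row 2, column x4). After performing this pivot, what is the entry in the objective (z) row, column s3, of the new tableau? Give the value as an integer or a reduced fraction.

Pivot element is row 2, column x4: 5.
Normalize row 2: new (row 2, s3) = 0/5 = 0.
z-row ← z-row − (-6)·(new row 2): 0 − (-6)·0 = 0.

0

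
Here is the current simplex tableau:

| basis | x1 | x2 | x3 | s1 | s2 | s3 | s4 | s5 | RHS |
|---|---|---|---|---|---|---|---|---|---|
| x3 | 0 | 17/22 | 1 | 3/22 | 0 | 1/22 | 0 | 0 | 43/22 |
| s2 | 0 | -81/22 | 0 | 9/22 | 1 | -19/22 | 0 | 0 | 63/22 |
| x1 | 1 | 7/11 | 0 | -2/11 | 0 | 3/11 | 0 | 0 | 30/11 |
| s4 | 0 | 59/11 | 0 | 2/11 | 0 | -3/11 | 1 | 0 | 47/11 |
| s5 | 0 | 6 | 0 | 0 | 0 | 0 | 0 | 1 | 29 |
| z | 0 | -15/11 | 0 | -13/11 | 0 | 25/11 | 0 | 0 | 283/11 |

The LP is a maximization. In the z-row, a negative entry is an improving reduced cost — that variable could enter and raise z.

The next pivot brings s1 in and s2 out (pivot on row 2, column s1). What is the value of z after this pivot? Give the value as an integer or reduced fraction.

Minimum ratio for s1: (63/22)/(9/22) = 7.
z changes by −(z-row coeff of s1)·ratio = −(-13/11)·7 = 91/11.
New z = 283/11 + (91/11) = 34.

34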